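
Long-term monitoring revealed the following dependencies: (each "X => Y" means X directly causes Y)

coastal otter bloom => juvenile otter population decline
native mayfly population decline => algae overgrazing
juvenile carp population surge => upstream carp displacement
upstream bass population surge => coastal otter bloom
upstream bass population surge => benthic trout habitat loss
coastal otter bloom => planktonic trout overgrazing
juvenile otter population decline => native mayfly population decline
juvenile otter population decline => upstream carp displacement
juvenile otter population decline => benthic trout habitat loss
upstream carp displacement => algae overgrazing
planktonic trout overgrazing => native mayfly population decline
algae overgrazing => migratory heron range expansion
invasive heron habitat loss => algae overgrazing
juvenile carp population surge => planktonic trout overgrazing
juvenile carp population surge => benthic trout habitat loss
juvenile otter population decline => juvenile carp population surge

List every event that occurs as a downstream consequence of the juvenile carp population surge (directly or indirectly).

the algae overgrazing, the benthic trout habitat loss, the migratory heron range expansion, the native mayfly population decline, the planktonic trout overgrazing, the upstream carp displacement

Direct effects: the planktonic trout overgrazing, the upstream carp displacement, the benthic trout habitat loss.
2 steps out: the native mayfly population decline, the algae overgrazing.
3 steps out: the migratory heron range expansion.
Not reachable from it: the upstream bass population surge, the coastal otter bloom, the juvenile otter population decline, the invasive heron habitat loss.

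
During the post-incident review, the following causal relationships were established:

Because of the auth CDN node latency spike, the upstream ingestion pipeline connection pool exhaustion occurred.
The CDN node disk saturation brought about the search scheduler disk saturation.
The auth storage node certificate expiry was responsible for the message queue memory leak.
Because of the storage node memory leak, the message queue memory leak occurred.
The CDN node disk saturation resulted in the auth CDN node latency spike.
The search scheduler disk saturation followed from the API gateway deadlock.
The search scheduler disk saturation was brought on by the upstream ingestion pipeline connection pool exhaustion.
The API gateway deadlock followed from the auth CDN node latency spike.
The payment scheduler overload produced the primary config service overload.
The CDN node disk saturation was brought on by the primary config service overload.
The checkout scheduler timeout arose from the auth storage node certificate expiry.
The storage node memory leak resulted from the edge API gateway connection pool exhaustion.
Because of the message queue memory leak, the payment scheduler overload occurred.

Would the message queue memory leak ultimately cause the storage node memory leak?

No

The message queue memory leak leads to the payment scheduler overload, the primary config service overload, the CDN node disk saturation, the auth CDN node latency spike, the upstream ingestion pipeline connection pool exhaustion, the API gateway deadlock, the search scheduler disk saturation; the storage node memory leak is not among them.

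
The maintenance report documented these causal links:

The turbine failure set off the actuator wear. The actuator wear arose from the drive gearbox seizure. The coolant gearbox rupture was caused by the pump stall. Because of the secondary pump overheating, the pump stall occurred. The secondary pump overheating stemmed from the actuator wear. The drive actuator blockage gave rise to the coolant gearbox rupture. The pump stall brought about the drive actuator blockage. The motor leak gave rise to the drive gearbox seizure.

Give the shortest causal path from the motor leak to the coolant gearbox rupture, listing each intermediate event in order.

the motor leak → the drive gearbox seizure
the drive gearbox seizure → the actuator wear
the actuator wear → the secondary pump overheating
the secondary pump overheating → the pump stall
the pump stall → the coolant gearbox rupture
Length: 5 steps.

the motor leak → the drive gearbox seizure → the actuator wear → the secondary pump overheating → the pump stall → the coolant gearbox rupture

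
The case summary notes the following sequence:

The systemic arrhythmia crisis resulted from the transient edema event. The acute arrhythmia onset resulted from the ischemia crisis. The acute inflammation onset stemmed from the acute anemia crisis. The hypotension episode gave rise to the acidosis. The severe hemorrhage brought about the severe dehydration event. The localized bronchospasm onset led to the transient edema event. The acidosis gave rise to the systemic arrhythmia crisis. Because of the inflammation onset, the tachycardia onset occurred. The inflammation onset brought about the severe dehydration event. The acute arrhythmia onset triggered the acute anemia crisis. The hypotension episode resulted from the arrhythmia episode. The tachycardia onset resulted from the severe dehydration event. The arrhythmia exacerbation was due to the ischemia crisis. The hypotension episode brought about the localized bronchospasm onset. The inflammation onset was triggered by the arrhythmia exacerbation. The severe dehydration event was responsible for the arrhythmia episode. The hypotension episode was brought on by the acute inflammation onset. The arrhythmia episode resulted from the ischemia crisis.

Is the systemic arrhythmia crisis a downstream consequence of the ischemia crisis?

Yes

There is a causal chain: the ischemia crisis → the arrhythmia episode → the hypotension episode → the acidosis → the systemic arrhythmia crisis.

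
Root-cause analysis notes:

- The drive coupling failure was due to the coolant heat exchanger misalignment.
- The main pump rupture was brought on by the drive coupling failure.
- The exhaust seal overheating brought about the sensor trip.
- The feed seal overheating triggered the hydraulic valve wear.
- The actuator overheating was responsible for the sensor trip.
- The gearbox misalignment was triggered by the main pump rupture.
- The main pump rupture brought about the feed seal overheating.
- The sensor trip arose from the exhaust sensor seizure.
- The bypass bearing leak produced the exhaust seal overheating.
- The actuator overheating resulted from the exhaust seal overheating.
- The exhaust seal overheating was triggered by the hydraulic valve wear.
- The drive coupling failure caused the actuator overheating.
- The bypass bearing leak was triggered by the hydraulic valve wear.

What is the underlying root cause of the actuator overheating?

Tracing upstream from the actuator overheating: the actuator overheating ← the drive coupling failure ← the coolant heat exchanger misalignment.
The coolant heat exchanger misalignment has no stated cause, so it is the root.

the coolant heat exchanger misalignment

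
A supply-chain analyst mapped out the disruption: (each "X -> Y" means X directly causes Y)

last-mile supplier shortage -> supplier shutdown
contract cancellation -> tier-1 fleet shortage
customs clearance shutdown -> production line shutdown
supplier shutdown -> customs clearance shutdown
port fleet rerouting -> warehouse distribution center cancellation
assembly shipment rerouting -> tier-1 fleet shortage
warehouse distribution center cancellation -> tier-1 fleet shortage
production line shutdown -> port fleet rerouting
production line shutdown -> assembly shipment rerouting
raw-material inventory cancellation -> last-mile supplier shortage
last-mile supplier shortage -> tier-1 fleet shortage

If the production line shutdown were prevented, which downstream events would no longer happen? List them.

the assembly shipment rerouting, the port fleet rerouting, the warehouse distribution center cancellation

Downstream of the production line shutdown: the port fleet rerouting, the warehouse distribution center cancellation, the assembly shipment rerouting, the tier-1 fleet shortage.
Of those, still caused via another path: the tier-1 fleet shortage.
The remainder have no surviving cause.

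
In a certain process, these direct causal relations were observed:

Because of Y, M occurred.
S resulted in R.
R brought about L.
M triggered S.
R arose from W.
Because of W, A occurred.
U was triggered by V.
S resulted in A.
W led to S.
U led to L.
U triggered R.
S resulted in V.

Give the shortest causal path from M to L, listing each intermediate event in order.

M → S → R → L

M → S
S → R
R → L
Length: 3 steps.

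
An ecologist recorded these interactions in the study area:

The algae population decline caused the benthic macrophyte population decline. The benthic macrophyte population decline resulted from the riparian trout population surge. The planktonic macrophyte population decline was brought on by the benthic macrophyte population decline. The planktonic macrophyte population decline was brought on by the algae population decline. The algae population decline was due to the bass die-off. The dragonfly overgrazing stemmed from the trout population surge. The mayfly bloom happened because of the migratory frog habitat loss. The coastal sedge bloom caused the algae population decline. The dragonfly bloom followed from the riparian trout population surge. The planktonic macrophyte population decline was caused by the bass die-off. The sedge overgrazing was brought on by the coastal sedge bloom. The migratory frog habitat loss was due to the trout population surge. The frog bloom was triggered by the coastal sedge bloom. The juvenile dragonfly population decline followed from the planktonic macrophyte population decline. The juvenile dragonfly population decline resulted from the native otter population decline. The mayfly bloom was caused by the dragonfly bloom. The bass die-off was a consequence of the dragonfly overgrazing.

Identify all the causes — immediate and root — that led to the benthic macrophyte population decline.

Immediate causes of the benthic macrophyte population decline: the riparian trout population surge, the algae population decline.
Further upstream: the trout population surge, the coastal sedge bloom, the dragonfly overgrazing, the bass die-off.

the algae population decline, the bass die-off, the coastal sedge bloom, the dragonfly overgrazing, the riparian trout population surge, the trout population surge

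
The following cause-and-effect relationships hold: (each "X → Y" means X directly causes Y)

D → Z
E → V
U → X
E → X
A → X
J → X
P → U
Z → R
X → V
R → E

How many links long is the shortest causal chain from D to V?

Shortest chain: D → Z → R → E → V.

4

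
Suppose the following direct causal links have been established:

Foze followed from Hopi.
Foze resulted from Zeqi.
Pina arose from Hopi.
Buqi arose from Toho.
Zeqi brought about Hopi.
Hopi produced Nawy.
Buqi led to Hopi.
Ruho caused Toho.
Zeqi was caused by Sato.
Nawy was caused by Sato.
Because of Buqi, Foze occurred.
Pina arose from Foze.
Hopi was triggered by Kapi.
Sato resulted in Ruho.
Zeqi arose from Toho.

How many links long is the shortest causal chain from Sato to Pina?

Shortest chain: Sato → Zeqi → Hopi → Pina.

3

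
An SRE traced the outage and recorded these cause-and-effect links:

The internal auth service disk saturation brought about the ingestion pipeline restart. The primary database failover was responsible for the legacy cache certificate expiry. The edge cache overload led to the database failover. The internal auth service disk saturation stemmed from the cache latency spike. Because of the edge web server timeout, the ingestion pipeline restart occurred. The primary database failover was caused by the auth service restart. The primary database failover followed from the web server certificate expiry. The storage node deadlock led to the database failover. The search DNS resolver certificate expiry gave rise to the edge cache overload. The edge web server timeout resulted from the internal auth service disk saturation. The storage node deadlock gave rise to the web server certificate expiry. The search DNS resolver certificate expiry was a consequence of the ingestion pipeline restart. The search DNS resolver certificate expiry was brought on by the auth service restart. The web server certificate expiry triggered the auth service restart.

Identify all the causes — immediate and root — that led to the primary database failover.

Immediate causes of the primary database failover: the web server certificate expiry, the auth service restart.
Further upstream: the storage node deadlock.

the auth service restart, the storage node deadlock, the web server certificate expiry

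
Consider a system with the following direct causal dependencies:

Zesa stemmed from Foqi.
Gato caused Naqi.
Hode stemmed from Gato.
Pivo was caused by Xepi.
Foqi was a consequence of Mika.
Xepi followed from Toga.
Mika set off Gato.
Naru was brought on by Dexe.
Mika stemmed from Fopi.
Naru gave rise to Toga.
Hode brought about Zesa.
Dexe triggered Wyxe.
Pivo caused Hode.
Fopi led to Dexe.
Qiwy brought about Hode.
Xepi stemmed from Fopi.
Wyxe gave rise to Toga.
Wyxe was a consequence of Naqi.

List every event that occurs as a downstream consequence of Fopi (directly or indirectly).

Dexe, Foqi, Gato, Hode, Mika, Naqi, Naru, Pivo, Toga, Wyxe, Xepi, Zesa

Direct effects: Mika, Dexe, Xepi.
2 steps out: Gato, Naru, Wyxe, Foqi, Pivo.
3 steps out: Naqi, Toga, Hode, Zesa.
Not reachable from it: Qiwy.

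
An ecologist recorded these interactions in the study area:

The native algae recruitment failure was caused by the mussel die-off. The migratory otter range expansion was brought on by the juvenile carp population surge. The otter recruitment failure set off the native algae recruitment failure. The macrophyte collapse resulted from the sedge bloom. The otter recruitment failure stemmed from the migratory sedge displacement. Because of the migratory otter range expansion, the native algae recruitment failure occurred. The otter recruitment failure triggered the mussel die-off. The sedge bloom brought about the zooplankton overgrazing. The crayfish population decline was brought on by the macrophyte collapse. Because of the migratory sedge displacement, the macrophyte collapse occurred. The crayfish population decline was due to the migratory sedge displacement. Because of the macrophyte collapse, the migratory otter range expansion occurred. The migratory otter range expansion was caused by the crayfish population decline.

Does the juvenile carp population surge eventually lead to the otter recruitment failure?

No

The juvenile carp population surge leads to the migratory otter range expansion, the native algae recruitment failure; the otter recruitment failure is not among them.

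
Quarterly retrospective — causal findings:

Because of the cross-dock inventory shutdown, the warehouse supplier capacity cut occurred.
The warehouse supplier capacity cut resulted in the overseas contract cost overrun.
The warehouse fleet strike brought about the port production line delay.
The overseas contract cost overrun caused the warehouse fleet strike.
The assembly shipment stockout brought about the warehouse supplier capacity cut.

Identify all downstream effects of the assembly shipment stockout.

the overseas contract cost overrun, the port production line delay, the warehouse fleet strike, the warehouse supplier capacity cut

Direct effects: the warehouse supplier capacity cut.
2 steps out: the overseas contract cost overrun.
3 steps out: the warehouse fleet strike.
4 steps out: the port production line delay.
Not reachable from it: the cross-dock inventory shutdown.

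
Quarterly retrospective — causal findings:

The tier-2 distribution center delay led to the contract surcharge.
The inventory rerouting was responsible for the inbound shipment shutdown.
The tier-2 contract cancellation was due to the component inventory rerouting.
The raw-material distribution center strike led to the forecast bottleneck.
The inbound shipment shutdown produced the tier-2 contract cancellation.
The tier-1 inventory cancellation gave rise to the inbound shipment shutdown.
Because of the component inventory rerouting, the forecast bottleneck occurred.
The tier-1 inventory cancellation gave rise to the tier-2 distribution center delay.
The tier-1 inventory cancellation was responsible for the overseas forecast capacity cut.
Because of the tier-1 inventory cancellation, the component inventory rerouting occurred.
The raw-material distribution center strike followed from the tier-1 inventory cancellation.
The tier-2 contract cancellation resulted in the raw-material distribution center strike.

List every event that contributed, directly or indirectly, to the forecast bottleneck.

the component inventory rerouting, the inbound shipment shutdown, the inventory rerouting, the raw-material distribution center strike, the tier-1 inventory cancellation, the tier-2 contract cancellation

Immediate causes of the forecast bottleneck: the component inventory rerouting, the raw-material distribution center strike.
Further upstream: the tier-1 inventory cancellation, the inbound shipment shutdown, the tier-2 contract cancellation, the inventory rerouting.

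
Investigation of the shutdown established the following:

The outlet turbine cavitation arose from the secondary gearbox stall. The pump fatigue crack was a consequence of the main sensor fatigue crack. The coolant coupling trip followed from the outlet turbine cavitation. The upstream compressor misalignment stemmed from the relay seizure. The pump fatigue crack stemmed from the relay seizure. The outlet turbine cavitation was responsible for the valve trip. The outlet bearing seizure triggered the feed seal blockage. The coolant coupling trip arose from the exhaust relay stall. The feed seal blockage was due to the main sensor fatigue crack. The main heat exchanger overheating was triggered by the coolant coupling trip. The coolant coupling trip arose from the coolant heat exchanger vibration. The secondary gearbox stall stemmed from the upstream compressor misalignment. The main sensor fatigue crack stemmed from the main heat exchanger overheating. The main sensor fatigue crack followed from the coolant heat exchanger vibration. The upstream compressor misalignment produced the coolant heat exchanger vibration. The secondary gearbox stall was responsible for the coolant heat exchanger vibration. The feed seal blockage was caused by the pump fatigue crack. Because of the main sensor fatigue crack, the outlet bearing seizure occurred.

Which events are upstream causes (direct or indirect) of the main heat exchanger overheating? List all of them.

Immediate cause of the main heat exchanger overheating: the coolant coupling trip.
Further upstream: the relay seizure, the upstream compressor misalignment, the secondary gearbox stall, the coolant heat exchanger vibration, the outlet turbine cavitation, the exhaust relay stall.

the coolant coupling trip, the coolant heat exchanger vibration, the exhaust relay stall, the outlet turbine cavitation, the relay seizure, the secondary gearbox stall, the upstream compressor misalignment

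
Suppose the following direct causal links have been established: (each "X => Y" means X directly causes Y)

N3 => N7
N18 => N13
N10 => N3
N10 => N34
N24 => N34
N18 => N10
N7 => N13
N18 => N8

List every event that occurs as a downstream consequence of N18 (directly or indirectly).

Direct effects: N8, N10, N13.
2 steps out: N3, N34.
3 steps out: N7.
Not reachable from it: N24.

N10, N13, N3, N34, N7, N8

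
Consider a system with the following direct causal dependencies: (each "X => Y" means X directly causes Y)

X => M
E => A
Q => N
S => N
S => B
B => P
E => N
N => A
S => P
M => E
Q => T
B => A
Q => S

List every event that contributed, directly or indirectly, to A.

B, E, M, N, Q, S, X

Immediate causes of A: E, B, N.
Further upstream: Q, X, M, S.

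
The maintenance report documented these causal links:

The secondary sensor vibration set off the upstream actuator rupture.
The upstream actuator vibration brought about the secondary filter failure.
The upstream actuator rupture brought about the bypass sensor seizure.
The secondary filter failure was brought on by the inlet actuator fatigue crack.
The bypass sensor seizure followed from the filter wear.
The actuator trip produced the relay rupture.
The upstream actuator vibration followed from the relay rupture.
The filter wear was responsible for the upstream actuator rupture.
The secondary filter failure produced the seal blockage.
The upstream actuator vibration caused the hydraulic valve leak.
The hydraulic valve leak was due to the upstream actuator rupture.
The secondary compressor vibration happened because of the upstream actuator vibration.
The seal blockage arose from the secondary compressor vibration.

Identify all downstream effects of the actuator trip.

the hydraulic valve leak, the relay rupture, the seal blockage, the secondary compressor vibration, the secondary filter failure, the upstream actuator vibration

Direct effects: the relay rupture.
2 steps out: the upstream actuator vibration.
3 steps out: the secondary compressor vibration, the secondary filter failure, the hydraulic valve leak.
4 steps out: the seal blockage.
Not reachable from it: the filter wear, the inlet actuator fatigue crack, the secondary sensor vibration, the upstream actuator rupture, the bypass sensor seizure.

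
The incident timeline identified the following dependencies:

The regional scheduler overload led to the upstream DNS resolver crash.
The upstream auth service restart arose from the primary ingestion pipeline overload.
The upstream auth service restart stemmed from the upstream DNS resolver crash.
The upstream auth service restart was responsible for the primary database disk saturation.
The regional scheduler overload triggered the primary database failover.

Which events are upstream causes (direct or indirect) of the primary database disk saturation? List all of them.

Immediate cause of the primary database disk saturation: the upstream auth service restart.
Further upstream: the primary ingestion pipeline overload, the regional scheduler overload, the upstream DNS resolver crash.

the primary ingestion pipeline overload, the regional scheduler overload, the upstream DNS resolver crash, the upstream auth service restart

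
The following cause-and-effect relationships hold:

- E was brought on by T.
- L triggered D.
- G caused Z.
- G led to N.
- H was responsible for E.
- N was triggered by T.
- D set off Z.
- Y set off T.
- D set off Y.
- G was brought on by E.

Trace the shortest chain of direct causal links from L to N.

L → D → Y → T → N

L → D
D → Y
Y → T
T → N
Length: 4 steps.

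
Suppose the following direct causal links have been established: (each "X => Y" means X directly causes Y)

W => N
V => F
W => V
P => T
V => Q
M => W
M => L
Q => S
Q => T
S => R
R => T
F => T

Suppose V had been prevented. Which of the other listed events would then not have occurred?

F, Q, R, S

Downstream of V: Q, S, F, R, T.
Of those, still caused via another path: T.
The remainder have no surviving cause.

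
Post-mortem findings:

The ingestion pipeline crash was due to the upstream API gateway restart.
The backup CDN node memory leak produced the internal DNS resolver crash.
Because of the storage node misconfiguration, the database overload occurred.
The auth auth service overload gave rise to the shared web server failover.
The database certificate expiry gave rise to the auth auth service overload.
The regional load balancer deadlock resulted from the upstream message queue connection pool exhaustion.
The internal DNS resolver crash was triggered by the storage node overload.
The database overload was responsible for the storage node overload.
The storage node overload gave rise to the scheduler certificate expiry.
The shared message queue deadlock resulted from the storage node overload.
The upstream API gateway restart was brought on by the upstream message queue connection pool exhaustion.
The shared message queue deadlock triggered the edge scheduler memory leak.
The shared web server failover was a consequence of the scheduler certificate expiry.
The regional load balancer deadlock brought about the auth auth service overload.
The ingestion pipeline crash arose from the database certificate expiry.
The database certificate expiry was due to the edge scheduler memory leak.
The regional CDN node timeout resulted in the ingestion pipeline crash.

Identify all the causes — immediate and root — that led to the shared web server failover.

Immediate causes of the shared web server failover: the scheduler certificate expiry, the auth auth service overload.
Further upstream: the storage node misconfiguration, the database overload, the storage node overload, the shared message queue deadlock, the edge scheduler memory leak, the database certificate expiry, the upstream message queue connection pool exhaustion, the regional load balancer deadlock.

the auth auth service overload, the database certificate expiry, the database overload, the edge scheduler memory leak, the regional load balancer deadlock, the scheduler certificate expiry, the shared message queue deadlock, the storage node misconfiguration, the storage node overload, the upstream message queue connection pool exhaustion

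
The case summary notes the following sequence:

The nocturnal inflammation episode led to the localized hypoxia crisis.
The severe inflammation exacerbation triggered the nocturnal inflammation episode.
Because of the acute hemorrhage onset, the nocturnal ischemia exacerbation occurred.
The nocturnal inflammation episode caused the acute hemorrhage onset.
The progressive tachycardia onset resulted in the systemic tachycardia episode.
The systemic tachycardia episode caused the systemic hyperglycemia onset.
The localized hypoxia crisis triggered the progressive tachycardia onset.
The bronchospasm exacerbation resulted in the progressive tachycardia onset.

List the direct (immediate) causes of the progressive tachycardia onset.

the bronchospasm exacerbation, the localized hypoxia crisis

Upstream contributors include the severe inflammation exacerbation, the nocturnal inflammation episode, but only the bronchospasm exacerbation, the localized hypoxia crisis feed directly into the progressive tachycardia onset.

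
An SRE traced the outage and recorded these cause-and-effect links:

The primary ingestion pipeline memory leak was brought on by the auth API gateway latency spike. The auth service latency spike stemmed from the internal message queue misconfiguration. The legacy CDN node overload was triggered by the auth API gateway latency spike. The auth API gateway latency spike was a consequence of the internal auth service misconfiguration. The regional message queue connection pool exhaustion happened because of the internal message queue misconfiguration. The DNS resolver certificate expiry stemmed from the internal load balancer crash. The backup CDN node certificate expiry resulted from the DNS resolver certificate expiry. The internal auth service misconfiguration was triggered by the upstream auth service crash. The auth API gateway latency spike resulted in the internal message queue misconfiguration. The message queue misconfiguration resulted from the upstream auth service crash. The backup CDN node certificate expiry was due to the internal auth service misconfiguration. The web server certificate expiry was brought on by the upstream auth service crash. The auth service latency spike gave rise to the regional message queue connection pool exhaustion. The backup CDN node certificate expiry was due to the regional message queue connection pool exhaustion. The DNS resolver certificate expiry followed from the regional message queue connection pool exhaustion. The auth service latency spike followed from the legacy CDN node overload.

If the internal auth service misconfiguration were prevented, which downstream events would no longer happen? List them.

the auth API gateway latency spike, the auth service latency spike, the internal message queue misconfiguration, the legacy CDN node overload, the primary ingestion pipeline memory leak, the regional message queue connection pool exhaustion

Downstream of the internal auth service misconfiguration: the auth API gateway latency spike, the legacy CDN node overload, the internal message queue misconfiguration, the auth service latency spike, the primary ingestion pipeline memory leak, the regional message queue connection pool exhaustion, the DNS resolver certificate expiry, the backup CDN node certificate expiry.
Of those, still caused via another path: the DNS resolver certificate expiry, the backup CDN node certificate expiry.
The remainder have no surviving cause.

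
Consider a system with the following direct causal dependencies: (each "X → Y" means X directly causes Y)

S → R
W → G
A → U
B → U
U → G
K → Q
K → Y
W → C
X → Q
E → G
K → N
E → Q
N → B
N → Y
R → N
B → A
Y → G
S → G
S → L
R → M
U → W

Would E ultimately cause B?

No

E leads to Q, G; B is not among them.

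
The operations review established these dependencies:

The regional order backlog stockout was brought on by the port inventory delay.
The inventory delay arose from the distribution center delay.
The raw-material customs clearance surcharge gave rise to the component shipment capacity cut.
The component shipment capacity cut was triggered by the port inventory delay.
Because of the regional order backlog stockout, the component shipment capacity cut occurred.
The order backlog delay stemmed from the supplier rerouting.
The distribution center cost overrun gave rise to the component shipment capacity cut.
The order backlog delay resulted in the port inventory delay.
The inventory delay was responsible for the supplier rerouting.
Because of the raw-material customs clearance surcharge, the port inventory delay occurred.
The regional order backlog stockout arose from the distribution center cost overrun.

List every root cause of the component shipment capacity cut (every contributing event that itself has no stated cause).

the distribution center cost overrun, the distribution center delay, the raw-material customs clearance surcharge

Tracing upstream from the component shipment capacity cut: the component shipment capacity cut ← the port inventory delay ← the order backlog delay ← the supplier rerouting ← the inventory delay ← the distribution center delay.
A separate upstream branch: the component shipment capacity cut ← the raw-material customs clearance surcharge.
A separate upstream branch: the component shipment capacity cut ← the distribution center cost overrun.
Each of those chain origins has no stated cause.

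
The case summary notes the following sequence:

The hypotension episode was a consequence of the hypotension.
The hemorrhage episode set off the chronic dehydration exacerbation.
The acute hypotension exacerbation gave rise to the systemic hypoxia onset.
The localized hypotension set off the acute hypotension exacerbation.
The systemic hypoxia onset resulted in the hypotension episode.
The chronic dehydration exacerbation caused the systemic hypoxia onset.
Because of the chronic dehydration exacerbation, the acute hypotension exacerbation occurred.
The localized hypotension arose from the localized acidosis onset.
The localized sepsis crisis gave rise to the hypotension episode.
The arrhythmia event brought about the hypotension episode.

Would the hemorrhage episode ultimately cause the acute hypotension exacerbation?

There is a causal chain: the hemorrhage episode → the chronic dehydration exacerbation → the acute hypotension exacerbation.

Yes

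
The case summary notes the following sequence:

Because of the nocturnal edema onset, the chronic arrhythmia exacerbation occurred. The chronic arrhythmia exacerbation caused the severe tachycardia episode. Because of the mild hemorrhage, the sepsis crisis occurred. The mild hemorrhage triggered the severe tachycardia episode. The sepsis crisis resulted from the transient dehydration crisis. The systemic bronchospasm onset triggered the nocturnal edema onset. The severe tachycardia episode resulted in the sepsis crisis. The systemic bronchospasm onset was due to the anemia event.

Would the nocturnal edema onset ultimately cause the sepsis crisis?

There is a causal chain: the nocturnal edema onset → the chronic arrhythmia exacerbation → the severe tachycardia episode → the sepsis crisis.

Yes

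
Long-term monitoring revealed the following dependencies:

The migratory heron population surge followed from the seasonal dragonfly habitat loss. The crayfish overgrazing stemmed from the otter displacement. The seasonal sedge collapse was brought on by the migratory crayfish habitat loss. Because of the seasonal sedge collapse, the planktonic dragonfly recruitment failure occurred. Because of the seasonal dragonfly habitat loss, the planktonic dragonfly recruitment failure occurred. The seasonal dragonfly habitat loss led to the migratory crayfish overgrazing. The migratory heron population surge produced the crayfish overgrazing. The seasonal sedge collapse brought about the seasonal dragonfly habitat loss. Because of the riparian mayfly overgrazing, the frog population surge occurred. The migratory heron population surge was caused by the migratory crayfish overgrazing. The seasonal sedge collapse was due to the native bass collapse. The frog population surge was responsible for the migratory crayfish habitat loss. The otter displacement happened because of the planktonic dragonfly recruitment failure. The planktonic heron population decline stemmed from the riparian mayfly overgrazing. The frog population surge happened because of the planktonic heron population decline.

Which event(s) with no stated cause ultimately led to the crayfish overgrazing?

Tracing upstream from the crayfish overgrazing: the crayfish overgrazing ← the otter displacement ← the planktonic dragonfly recruitment failure ← the seasonal sedge collapse ← the migratory crayfish habitat loss ← the frog population surge ← the riparian mayfly overgrazing.
A separate upstream branch: the crayfish overgrazing ← the otter displacement ← the planktonic dragonfly recruitment failure ← the seasonal sedge collapse ← the native bass collapse.
Each of those chain origins has no stated cause.

the native bass collapse, the riparian mayfly overgrazing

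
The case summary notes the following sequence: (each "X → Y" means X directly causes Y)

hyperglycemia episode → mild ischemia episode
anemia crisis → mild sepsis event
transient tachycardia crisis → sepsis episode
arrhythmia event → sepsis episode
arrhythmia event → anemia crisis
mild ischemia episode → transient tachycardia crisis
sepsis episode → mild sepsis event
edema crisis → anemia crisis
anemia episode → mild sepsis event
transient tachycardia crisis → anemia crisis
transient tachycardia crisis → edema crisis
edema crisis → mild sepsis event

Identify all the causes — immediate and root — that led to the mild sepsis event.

Immediate causes of the mild sepsis event: the edema crisis, the sepsis episode, the anemia episode, the anemia crisis.
Further upstream: the hyperglycemia episode, the mild ischemia episode, the transient tachycardia crisis, the arrhythmia event.

the anemia crisis, the anemia episode, the arrhythmia event, the edema crisis, the hyperglycemia episode, the mild ischemia episode, the sepsis episode, the transient tachycardia crisis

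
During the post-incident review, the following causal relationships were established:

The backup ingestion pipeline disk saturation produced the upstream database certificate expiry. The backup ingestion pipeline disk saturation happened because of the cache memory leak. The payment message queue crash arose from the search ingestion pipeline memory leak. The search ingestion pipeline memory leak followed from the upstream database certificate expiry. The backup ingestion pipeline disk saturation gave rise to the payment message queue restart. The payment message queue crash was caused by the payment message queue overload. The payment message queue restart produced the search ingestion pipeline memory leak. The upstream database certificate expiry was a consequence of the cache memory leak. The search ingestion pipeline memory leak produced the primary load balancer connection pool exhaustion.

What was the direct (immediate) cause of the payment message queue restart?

Upstream contributors include the cache memory leak, but only the backup ingestion pipeline disk saturation feeds directly into the payment message queue restart.

the backup ingestion pipeline disk saturation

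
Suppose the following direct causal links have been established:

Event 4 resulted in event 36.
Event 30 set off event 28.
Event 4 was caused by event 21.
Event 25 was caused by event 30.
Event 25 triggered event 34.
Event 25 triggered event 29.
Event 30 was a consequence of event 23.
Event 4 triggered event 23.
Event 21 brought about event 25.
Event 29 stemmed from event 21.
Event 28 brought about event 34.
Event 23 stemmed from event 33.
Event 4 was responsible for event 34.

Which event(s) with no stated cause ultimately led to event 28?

event 21, event 33

Tracing upstream from event 28: event 28 ← event 30 ← event 23 ← event 4 ← event 21.
A separate upstream branch: event 28 ← event 30 ← event 23 ← event 33.
Each of those chain origins has no stated cause.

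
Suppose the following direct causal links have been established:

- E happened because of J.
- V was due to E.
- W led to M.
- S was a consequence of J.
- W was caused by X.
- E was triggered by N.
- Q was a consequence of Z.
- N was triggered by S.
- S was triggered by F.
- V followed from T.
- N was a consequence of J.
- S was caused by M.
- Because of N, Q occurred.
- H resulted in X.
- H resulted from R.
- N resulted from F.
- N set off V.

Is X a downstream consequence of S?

No

S leads to N, E, V, Q; X is not among them.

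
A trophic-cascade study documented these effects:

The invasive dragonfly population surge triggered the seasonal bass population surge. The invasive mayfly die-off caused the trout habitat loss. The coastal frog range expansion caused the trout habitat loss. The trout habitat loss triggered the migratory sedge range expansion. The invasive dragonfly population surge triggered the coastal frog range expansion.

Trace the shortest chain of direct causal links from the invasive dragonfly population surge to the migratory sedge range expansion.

the invasive dragonfly population surge → the coastal frog range expansion
the coastal frog range expansion → the trout habitat loss
the trout habitat loss → the migratory sedge range expansion
Length: 3 steps.

the invasive dragonfly population surge → the coastal frog range expansion → the trout habitat loss → the migratory sedge range expansion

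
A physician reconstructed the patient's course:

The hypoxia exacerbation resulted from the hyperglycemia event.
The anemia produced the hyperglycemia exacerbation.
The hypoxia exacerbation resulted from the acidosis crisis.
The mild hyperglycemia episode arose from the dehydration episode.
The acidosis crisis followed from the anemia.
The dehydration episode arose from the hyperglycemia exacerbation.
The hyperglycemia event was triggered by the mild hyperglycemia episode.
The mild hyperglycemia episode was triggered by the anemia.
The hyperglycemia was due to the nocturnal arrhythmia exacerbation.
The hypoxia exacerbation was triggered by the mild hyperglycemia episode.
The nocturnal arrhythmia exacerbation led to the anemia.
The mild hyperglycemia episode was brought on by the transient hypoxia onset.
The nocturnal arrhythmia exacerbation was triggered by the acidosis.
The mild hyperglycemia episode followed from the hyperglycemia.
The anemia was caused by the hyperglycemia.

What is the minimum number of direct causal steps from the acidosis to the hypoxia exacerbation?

4

Shortest chain: the acidosis → the nocturnal arrhythmia exacerbation → the hyperglycemia → the mild hyperglycemia episode → the hypoxia exacerbation.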